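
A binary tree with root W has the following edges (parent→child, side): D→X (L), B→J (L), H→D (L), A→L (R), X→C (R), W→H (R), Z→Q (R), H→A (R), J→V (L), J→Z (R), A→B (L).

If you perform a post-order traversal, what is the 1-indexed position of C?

Post-order visits the left subtree, then the right subtree, then the node.
At W: no left child.
At W: go right to H.
  At H: go left to D.
    At D: go left to X.
      At X: no left child.
      At X: go right to C.
        C is a leaf — visit C.
      Visit X.
    At D: no right child.
    Visit D.
  At H: go right to A.
    At A: go left to B.
      At B: go left to J.
        At J: go left to V.
          V is a leaf — visit V.
        At J: go right to Z.
          At Z: no left child.
          At Z: go right to Q.
            Q is a leaf — visit Q.
          Visit Z.
        Visit J.
      At B: no right child.
      Visit B.
    At A: go right to L.
      L is a leaf — visit L.
    Visit A.
  Visit H.
Visit W.
Full post-order sequence: C, X, D, V, Q, Z, J, B, L, A, H, W.

1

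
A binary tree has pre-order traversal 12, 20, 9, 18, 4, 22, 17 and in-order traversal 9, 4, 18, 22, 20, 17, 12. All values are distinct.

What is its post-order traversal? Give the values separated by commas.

4, 22, 18, 9, 17, 20, 12

The first element of pre-order is the root; it splits in-order into left and right subtrees.
Root 12: left subtree has 6 nodes {9, 4, 18, 22, 20, 17}, right has 0 { }.
  Root 20: left subtree has 4 nodes {9, 4, 18, 22}, right has 1 {17}.
    Root 9: left subtree has 0 nodes { }, right has 3 {4, 18, 22}.
      Root 18: left subtree has 1 node {4}, right has 1 {22}.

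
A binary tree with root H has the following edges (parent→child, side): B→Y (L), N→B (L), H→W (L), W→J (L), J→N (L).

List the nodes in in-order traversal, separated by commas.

In-order visits the left subtree, then the node, then the right subtree.
At H: go left to W.
  At W: go left to J.
    At J: go left to N.
      At N: go left to B.
        At B: go left to Y.
          Y is a leaf — visit Y.
        Visit B.
        At B: no right child.
      Visit N.
      At N: no right child.
    Visit J.
    At J: no right child.
  Visit W.
  At W: no right child.
Visit H.
At H: no right child.

Y, B, N, J, W, H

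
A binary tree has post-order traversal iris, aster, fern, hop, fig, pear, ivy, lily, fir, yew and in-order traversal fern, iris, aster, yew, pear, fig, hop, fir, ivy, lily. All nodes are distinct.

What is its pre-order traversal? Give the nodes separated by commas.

yew, fern, aster, iris, fir, pear, fig, hop, lily, ivy

The last element of post-order is the root; it splits in-order into left and right subtrees.
Root yew: left subtree has 3 nodes {fern, iris, aster}, right has 6 {pear, fig, hop, fir, ivy, lily}.
  Root fern: left subtree has 0 nodes { }, right has 2 {iris, aster}.
    Root aster: left subtree has 1 node {iris}, right has 0 { }.
  Root fir: left subtree has 3 nodes {pear, fig, hop}, right has 2 {ivy, lily}.
    Root pear: left subtree has 0 nodes { }, right has 2 {fig, hop}.
      Root fig: left subtree has 0 nodes { }, right has 1 {hop}.
    Root lily: left subtree has 1 node {ivy}, right has 0 { }.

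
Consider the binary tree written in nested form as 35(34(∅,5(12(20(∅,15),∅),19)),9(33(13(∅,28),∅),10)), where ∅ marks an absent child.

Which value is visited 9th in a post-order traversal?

33

Post-order visits the left subtree, then the right subtree, then the node.
At 35: go left to 34.
  At 34: no left child.
  At 34: go right to 5.
    At 5: go left to 12.
      At 12: go left to 20.
        At 20: no left child.
        At 20: go right to 15.
          15 is a leaf — visit 15.
        Visit 20.
      At 12: no right child.
      Visit 12.
    At 5: go right to 19.
      19 is a leaf — visit 19.
    Visit 5.
  Visit 34.
At 35: go right to 9.
  At 9: go left to 33.
    At 33: go left to 13.
      At 13: no left child.
      At 13: go right to 28.
        28 is a leaf — visit 28.
      Visit 13.
    At 33: no right child.
    Visit 33.
  At 9: go right to 10.
    10 is a leaf — visit 10.
  Visit 9.
Visit 35.
Full post-order sequence: 15, 20, 12, 19, 5, 34, 28, 13, 33, 10, 9, 35.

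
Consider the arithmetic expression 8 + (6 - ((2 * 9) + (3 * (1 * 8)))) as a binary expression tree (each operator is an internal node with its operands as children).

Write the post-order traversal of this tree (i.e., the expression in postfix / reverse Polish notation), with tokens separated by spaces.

Post-order on an expression tree gives postfix notation: for each operator, emit left operand, right operand, then the operator.

8 6 2 9 * 3 1 8 * * + - +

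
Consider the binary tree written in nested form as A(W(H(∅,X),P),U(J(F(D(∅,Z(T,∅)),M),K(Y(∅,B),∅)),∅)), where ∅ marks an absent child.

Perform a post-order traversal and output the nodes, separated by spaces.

X H P W T Z D M F B Y K J U A

Post-order visits the left subtree, then the right subtree, then the node.
At A: go left to W.
  At W: go left to H.
    At H: no left child.
    At H: go right to X.
      X is a leaf — visit X.
    Visit H.
  At W: go right to P.
    P is a leaf — visit P.
  Visit W.
At A: go right to U.
  At U: go left to J.
    At J: go left to F.
      At F: go left to D.
        At D: no left child.
        At D: go right to Z.
          At Z: go left to T.
            T is a leaf — visit T.
          At Z: no right child.
          Visit Z.
        Visit D.
      At F: go right to M.
        M is a leaf — visit M.
      Visit F.
    At J: go right to K.
      At K: go left to Y.
        At Y: no left child.
        At Y: go right to B.
          B is a leaf — visit B.
        Visit Y.
      At K: no right child.
      Visit K.
    Visit J.
  At U: no right child.
  Visit U.
Visit A.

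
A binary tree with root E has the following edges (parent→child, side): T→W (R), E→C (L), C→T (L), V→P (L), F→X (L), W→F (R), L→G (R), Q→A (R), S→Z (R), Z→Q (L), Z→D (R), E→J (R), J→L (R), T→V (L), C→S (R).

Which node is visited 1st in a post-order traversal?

P

Post-order visits the left subtree, then the right subtree, then the node.
At E: go left to C.
  At C: go left to T.
    At T: go left to V.
      At V: go left to P.
        P is a leaf — visit P.
      At V: no right child.
      Visit V.
    At T: go right to W.
      At W: no left child.
      At W: go right to F.
        At F: go left to X.
          X is a leaf — visit X.
        At F: no right child.
        Visit F.
      Visit W.
    Visit T.
  At C: go right to S.
    At S: no left child.
    At S: go right to Z.
      At Z: go left to Q.
        At Q: no left child.
        At Q: go right to A.
          A is a leaf — visit A.
        Visit Q.
      At Z: go right to D.
        D is a leaf — visit D.
      Visit Z.
    Visit S.
  Visit C.
At E: go right to J.
  At J: no left child.
  At J: go right to L.
    At L: no left child.
    At L: go right to G.
      G is a leaf — visit G.
    Visit L.
  Visit J.
Visit E.
Full post-order sequence: P, V, X, F, W, T, A, Q, D, Z, S, C, G, L, J, E.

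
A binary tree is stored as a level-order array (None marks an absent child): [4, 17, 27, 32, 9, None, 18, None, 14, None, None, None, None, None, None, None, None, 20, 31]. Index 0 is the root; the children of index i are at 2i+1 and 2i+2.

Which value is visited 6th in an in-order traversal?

In-order visits the left subtree, then the node, then the right subtree.
At 4: go left to 17.
  At 17: go left to 32.
    At 32: no left child.
    Visit 32.
    At 32: go right to 14.
      At 14: go left to 20.
        20 is a leaf — visit 20.
      Visit 14.
      At 14: go right to 31.
        31 is a leaf — visit 31.
  Visit 17.
  At 17: go right to 9.
    9 is a leaf — visit 9.
Visit 4.
At 4: go right to 27.
  At 27: no left child.
  Visit 27.
  At 27: go right to 18.
    18 is a leaf — visit 18.
Full in-order sequence: 32, 20, 14, 31, 17, 9, 4, 27, 18.

9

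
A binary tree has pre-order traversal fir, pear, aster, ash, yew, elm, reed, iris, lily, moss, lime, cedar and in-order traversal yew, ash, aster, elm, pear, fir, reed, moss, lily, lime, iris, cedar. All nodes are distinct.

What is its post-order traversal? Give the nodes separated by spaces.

The first element of pre-order is the root; it splits in-order into left and right subtrees.
Root fir: left subtree has 5 nodes {yew, ash, aster, elm, pear}, right has 6 {reed, moss, lily, lime, iris, cedar}.
  Root pear: left subtree has 4 nodes {yew, ash, aster, elm}, right has 0 { }.
    Root aster: left subtree has 2 nodes {yew, ash}, right has 1 {elm}.
      Root ash: left subtree has 1 node {yew}, right has 0 { }.
  Root reed: left subtree has 0 nodes { }, right has 5 {moss, lily, lime, iris, cedar}.
    Root iris: left subtree has 3 nodes {moss, lily, lime}, right has 1 {cedar}.
      Root lily: left subtree has 1 node {moss}, right has 1 {lime}.

yew ash elm aster pear moss lime lily cedar iris reed fir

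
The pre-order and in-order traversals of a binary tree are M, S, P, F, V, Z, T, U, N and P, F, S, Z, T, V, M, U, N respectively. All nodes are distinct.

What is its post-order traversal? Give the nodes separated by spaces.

F P T Z V S N U M

The first element of pre-order is the root; it splits in-order into left and right subtrees.
Root M: left subtree has 6 nodes {P, F, S, Z, T, V}, right has 2 {U, N}.
  Root S: left subtree has 2 nodes {P, F}, right has 3 {Z, T, V}.
    Root P: left subtree has 0 nodes { }, right has 1 {F}.
    Root V: left subtree has 2 nodes {Z, T}, right has 0 { }.
      Root Z: left subtree has 0 nodes { }, right has 1 {T}.
  Root U: left subtree has 0 nodes { }, right has 1 {N}.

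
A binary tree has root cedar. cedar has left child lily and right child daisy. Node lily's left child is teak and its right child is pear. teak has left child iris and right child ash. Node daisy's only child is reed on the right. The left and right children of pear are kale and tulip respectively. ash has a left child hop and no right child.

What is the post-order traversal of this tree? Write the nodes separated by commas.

Post-order visits the left subtree, then the right subtree, then the node.
At cedar: go left to lily.
  At lily: go left to teak.
    At teak: go left to iris.
      iris is a leaf — visit iris.
    At teak: go right to ash.
      At ash: go left to hop.
        hop is a leaf — visit hop.
      At ash: no right child.
      Visit ash.
    Visit teak.
  At lily: go right to pear.
    At pear: go left to kale.
      kale is a leaf — visit kale.
    At pear: go right to tulip.
      tulip is a leaf — visit tulip.
    Visit pear.
  Visit lily.
At cedar: go right to daisy.
  At daisy: no left child.
  At daisy: go right to reed.
    reed is a leaf — visit reed.
  Visit daisy.
Visit cedar.

iris, hop, ash, teak, kale, tulip, pear, lily, reed, daisy, cedar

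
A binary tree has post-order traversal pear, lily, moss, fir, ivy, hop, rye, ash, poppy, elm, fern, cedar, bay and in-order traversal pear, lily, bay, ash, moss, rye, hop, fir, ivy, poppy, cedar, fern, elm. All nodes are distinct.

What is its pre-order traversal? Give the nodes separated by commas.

bay, lily, pear, cedar, poppy, ash, rye, moss, hop, ivy, fir, fern, elm

The last element of post-order is the root; it splits in-order into left and right subtrees.
Root bay: left subtree has 2 nodes {pear, lily}, right has 10 {ash, moss, rye, hop, fir, ivy, poppy, cedar, fern, elm}.
  Root lily: left subtree has 1 node {pear}, right has 0 { }.
  Root cedar: left subtree has 7 nodes {ash, moss, rye, hop, fir, ivy, poppy}, right has 2 {fern, elm}.
    Root poppy: left subtree has 6 nodes {ash, moss, rye, hop, fir, ivy}, right has 0 { }.
      Root ash: left subtree has 0 nodes { }, right has 5 {moss, rye, hop, fir, ivy}.
        Root rye: left subtree has 1 node {moss}, right has 3 {hop, fir, ivy}.
          Root hop: left subtree has 0 nodes { }, right has 2 {fir, ivy}.
            Root ivy: left subtree has 1 node {fir}, right has 0 { }.
    Root fern: left subtree has 0 nodes { }, right has 1 {elm}.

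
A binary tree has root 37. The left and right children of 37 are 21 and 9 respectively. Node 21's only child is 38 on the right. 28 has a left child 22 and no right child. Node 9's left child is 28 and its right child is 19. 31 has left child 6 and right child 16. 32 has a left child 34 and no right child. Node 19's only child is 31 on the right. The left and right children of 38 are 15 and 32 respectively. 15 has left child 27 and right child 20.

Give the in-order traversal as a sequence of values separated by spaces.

21 27 15 20 38 34 32 37 22 28 9 19 6 31 16

In-order visits the left subtree, then the node, then the right subtree.
At 37: go left to 21.
  At 21: no left child.
  Visit 21.
  At 21: go right to 38.
    At 38: go left to 15.
      At 15: go left to 27.
        27 is a leaf — visit 27.
      Visit 15.
      At 15: go right to 20.
        20 is a leaf — visit 20.
    Visit 38.
    At 38: go right to 32.
      At 32: go left to 34.
        34 is a leaf — visit 34.
      Visit 32.
      At 32: no right child.
Visit 37.
At 37: go right to 9.
  At 9: go left to 28.
    At 28: go left to 22.
      22 is a leaf — visit 22.
    Visit 28.
    At 28: no right child.
  Visit 9.
  At 9: go right to 19.
    At 19: no left child.
    Visit 19.
    At 19: go right to 31.
      At 31: go left to 6.
        6 is a leaf — visit 6.
      Visit 31.
      At 31: go right to 16.
        16 is a leaf — visit 16.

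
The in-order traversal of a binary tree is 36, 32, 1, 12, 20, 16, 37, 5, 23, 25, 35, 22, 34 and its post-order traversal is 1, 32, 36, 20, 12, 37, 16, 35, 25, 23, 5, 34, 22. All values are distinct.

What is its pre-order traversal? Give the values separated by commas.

22, 5, 16, 12, 36, 32, 1, 20, 37, 23, 25, 35, 34

The last element of post-order is the root; it splits in-order into left and right subtrees.
Root 22: left subtree has 11 nodes {36, 32, 1, 12, 20, 16, 37, 5, 23, 25, 35}, right has 1 {34}.
  Root 5: left subtree has 7 nodes {36, 32, 1, 12, 20, 16, 37}, right has 3 {23, 25, 35}.
    Root 16: left subtree has 5 nodes {36, 32, 1, 12, 20}, right has 1 {37}.
      Root 12: left subtree has 3 nodes {36, 32, 1}, right has 1 {20}.
        Root 36: left subtree has 0 nodes { }, right has 2 {32, 1}.
          Root 32: left subtree has 0 nodes { }, right has 1 {1}.
    Root 23: left subtree has 0 nodes { }, right has 2 {25, 35}.
      Root 25: left subtree has 0 nodes { }, right has 1 {35}.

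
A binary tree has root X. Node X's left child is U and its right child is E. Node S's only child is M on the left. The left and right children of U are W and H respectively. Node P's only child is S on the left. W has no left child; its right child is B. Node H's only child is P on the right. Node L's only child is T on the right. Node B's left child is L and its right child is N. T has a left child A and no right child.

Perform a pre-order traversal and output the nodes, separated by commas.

Pre-order visits the node, then its left subtree, then its right subtree.
Visit X.
At X: go left to U.
  Visit U.
  At U: go left to W.
    Visit W.
    At W: no left child.
    At W: go right to B.
      Visit B.
      At B: go left to L.
        Visit L.
        At L: no left child.
        At L: go right to T.
          Visit T.
          At T: go left to A.
            A is a leaf — visit A.
          At T: no right child.
      At B: go right to N.
        N is a leaf — visit N.
  At U: go right to H.
    Visit H.
    At H: no left child.
    At H: go right to P.
      Visit P.
      At P: go left to S.
        Visit S.
        At S: go left to M.
          M is a leaf — visit M.
        At S: no right child.
      At P: no right child.
At X: go right to E.
  E is a leaf — visit E.

X, U, W, B, L, T, A, N, H, P, S, M, E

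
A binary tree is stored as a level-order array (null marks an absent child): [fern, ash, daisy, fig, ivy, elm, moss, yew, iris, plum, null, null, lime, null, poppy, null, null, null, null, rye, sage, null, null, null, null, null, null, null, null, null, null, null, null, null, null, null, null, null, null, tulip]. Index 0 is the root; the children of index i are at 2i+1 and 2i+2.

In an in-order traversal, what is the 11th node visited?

elm

In-order visits the left subtree, then the node, then the right subtree.
At fern: go left to ash.
  At ash: go left to fig.
    At fig: go left to yew.
      yew is a leaf — visit yew.
    Visit fig.
    At fig: go right to iris.
      iris is a leaf — visit iris.
  Visit ash.
  At ash: go right to ivy.
    At ivy: go left to plum.
      At plum: go left to rye.
        At rye: go left to tulip.
          tulip is a leaf — visit tulip.
        Visit rye.
        At rye: no right child.
      Visit plum.
      At plum: go right to sage.
        sage is a leaf — visit sage.
    Visit ivy.
    At ivy: no right child.
Visit fern.
At fern: go right to daisy.
  At daisy: go left to elm.
    At elm: no left child.
    Visit elm.
    At elm: go right to lime.
      lime is a leaf — visit lime.
  Visit daisy.
  At daisy: go right to moss.
    At moss: no left child.
    Visit moss.
    At moss: go right to poppy.
      poppy is a leaf — visit poppy.
Full in-order sequence: yew, fig, iris, ash, tulip, rye, plum, sage, ivy, fern, elm, lime, daisy, moss, poppy.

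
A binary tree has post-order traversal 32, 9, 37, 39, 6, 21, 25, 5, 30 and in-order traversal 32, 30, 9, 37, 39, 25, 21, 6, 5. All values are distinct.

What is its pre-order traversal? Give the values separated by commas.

The last element of post-order is the root; it splits in-order into left and right subtrees.
Root 30: left subtree has 1 node {32}, right has 7 {9, 37, 39, 25, 21, 6, 5}.
  Root 5: left subtree has 6 nodes {9, 37, 39, 25, 21, 6}, right has 0 { }.
    Root 25: left subtree has 3 nodes {9, 37, 39}, right has 2 {21, 6}.
      Root 39: left subtree has 2 nodes {9, 37}, right has 0 { }.
        Root 37: left subtree has 1 node {9}, right has 0 { }.
      Root 21: left subtree has 0 nodes { }, right has 1 {6}.

30, 32, 5, 25, 39, 37, 9, 21, 6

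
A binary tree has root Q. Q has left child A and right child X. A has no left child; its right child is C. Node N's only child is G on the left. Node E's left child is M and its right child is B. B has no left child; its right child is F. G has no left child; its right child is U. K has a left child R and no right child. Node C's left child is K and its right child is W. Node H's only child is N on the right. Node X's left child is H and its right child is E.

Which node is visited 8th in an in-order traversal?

In-order visits the left subtree, then the node, then the right subtree.
At Q: go left to A.
  At A: no left child.
  Visit A.
  At A: go right to C.
    At C: go left to K.
      At K: go left to R.
        R is a leaf — visit R.
      Visit K.
      At K: no right child.
    Visit C.
    At C: go right to W.
      W is a leaf — visit W.
Visit Q.
At Q: go right to X.
  At X: go left to H.
    At H: no left child.
    Visit H.
    At H: go right to N.
      At N: go left to G.
        At G: no left child.
        Visit G.
        At G: go right to U.
          U is a leaf — visit U.
      Visit N.
      At N: no right child.
  Visit X.
  At X: go right to E.
    At E: go left to M.
      M is a leaf — visit M.
    Visit E.
    At E: go right to B.
      At B: no left child.
      Visit B.
      At B: go right to F.
        F is a leaf — visit F.
Full in-order sequence: A, R, K, C, W, Q, H, G, U, N, X, M, E, B, F.

G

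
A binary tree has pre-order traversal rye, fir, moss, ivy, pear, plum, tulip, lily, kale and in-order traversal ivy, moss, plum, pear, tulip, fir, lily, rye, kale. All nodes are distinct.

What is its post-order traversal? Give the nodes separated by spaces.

ivy plum tulip pear moss lily fir kale rye

The first element of pre-order is the root; it splits in-order into left and right subtrees.
Root rye: left subtree has 7 nodes {ivy, moss, plum, pear, tulip, fir, lily}, right has 1 {kale}.
  Root fir: left subtree has 5 nodes {ivy, moss, plum, pear, tulip}, right has 1 {lily}.
    Root moss: left subtree has 1 node {ivy}, right has 3 {plum, pear, tulip}.
      Root pear: left subtree has 1 node {plum}, right has 1 {tulip}.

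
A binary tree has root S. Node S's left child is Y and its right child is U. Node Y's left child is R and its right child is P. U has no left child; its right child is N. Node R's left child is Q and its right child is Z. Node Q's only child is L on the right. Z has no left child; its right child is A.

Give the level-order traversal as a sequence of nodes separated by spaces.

Level-order visits nodes level by level from the root, left to right within each level.
Level 0: S
Level 1: Y, U
Level 2: R, P, N
Level 3: Q, Z
Level 4: L, A

S Y U R P N Q Z L A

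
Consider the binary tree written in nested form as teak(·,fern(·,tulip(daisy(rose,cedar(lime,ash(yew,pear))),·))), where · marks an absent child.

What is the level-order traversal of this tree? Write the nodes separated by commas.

Level-order visits nodes level by level from the root, left to right within each level.
Level 0: teak
Level 1: fern
Level 2: tulip
Level 3: daisy
Level 4: rose, cedar
Level 5: lime, ash
Level 6: yew, pear

teak, fern, tulip, daisy, rose, cedar, lime, ash, yew, pear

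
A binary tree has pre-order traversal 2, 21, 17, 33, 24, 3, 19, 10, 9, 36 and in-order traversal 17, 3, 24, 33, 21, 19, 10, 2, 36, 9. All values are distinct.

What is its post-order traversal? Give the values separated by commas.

The first element of pre-order is the root; it splits in-order into left and right subtrees.
Root 2: left subtree has 7 nodes {17, 3, 24, 33, 21, 19, 10}, right has 2 {36, 9}.
  Root 21: left subtree has 4 nodes {17, 3, 24, 33}, right has 2 {19, 10}.
    Root 17: left subtree has 0 nodes { }, right has 3 {3, 24, 33}.
      Root 33: left subtree has 2 nodes {3, 24}, right has 0 { }.
        Root 24: left subtree has 1 node {3}, right has 0 { }.
    Root 19: left subtree has 0 nodes { }, right has 1 {10}.
  Root 9: left subtree has 1 node {36}, right has 0 { }.

3, 24, 33, 17, 10, 19, 21, 36, 9, 2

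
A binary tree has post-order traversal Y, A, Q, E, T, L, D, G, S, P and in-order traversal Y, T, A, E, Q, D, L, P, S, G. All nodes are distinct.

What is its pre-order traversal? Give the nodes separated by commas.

P, D, T, Y, E, A, Q, L, S, G

The last element of post-order is the root; it splits in-order into left and right subtrees.
Root P: left subtree has 7 nodes {Y, T, A, E, Q, D, L}, right has 2 {S, G}.
  Root D: left subtree has 5 nodes {Y, T, A, E, Q}, right has 1 {L}.
    Root T: left subtree has 1 node {Y}, right has 3 {A, E, Q}.
      Root E: left subtree has 1 node {A}, right has 1 {Q}.
  Root S: left subtree has 0 nodes { }, right has 1 {G}.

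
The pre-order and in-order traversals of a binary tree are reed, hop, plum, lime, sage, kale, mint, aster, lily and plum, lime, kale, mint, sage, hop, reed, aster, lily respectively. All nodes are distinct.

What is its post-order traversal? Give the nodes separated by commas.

mint, kale, sage, lime, plum, hop, lily, aster, reed

The first element of pre-order is the root; it splits in-order into left and right subtrees.
Root reed: left subtree has 6 nodes {plum, lime, kale, mint, sage, hop}, right has 2 {aster, lily}.
  Root hop: left subtree has 5 nodes {plum, lime, kale, mint, sage}, right has 0 { }.
    Root plum: left subtree has 0 nodes { }, right has 4 {lime, kale, mint, sage}.
      Root lime: left subtree has 0 nodes { }, right has 3 {kale, mint, sage}.
        Root sage: left subtree has 2 nodes {kale, mint}, right has 0 { }.
          Root kale: left subtree has 0 nodes { }, right has 1 {mint}.
  Root aster: left subtree has 0 nodes { }, right has 1 {lily}.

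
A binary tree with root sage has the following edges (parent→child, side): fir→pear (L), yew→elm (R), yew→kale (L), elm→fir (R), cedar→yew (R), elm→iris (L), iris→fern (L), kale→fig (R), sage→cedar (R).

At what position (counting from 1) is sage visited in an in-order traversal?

1

In-order visits the left subtree, then the node, then the right subtree.
At sage: no left child.
Visit sage.
At sage: go right to cedar.
  At cedar: no left child.
  Visit cedar.
  At cedar: go right to yew.
    At yew: go left to kale.
      At kale: no left child.
      Visit kale.
      At kale: go right to fig.
        fig is a leaf — visit fig.
    Visit yew.
    At yew: go right to elm.
      At elm: go left to iris.
        At iris: go left to fern.
          fern is a leaf — visit fern.
        Visit iris.
        At iris: no right child.
      Visit elm.
      At elm: go right to fir.
        At fir: go left to pear.
          pear is a leaf — visit pear.
        Visit fir.
        At fir: no right child.
Full in-order sequence: sage, cedar, kale, fig, yew, fern, iris, elm, pear, fir.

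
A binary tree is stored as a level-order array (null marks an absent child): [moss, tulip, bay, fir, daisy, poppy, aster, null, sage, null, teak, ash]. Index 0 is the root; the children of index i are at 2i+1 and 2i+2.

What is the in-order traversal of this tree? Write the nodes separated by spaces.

In-order visits the left subtree, then the node, then the right subtree.
At moss: go left to tulip.
  At tulip: go left to fir.
    At fir: no left child.
    Visit fir.
    At fir: go right to sage.
      sage is a leaf — visit sage.
  Visit tulip.
  At tulip: go right to daisy.
    At daisy: no left child.
    Visit daisy.
    At daisy: go right to teak.
      teak is a leaf — visit teak.
Visit moss.
At moss: go right to bay.
  At bay: go left to poppy.
    At poppy: go left to ash.
      ash is a leaf — visit ash.
    Visit poppy.
    At poppy: no right child.
  Visit bay.
  At bay: go right to aster.
    aster is a leaf — visit aster.

fir sage tulip daisy teak moss ash poppy bay aster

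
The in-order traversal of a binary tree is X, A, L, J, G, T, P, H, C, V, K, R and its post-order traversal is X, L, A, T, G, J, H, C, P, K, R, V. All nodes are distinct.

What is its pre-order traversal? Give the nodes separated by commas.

The last element of post-order is the root; it splits in-order into left and right subtrees.
Root V: left subtree has 9 nodes {X, A, L, J, G, T, P, H, C}, right has 2 {K, R}.
  Root P: left subtree has 6 nodes {X, A, L, J, G, T}, right has 2 {H, C}.
    Root J: left subtree has 3 nodes {X, A, L}, right has 2 {G, T}.
      Root A: left subtree has 1 node {X}, right has 1 {L}.
      Root G: left subtree has 0 nodes { }, right has 1 {T}.
    Root C: left subtree has 1 node {H}, right has 0 { }.
  Root R: left subtree has 1 node {K}, right has 0 { }.

V, P, J, A, X, L, G, T, C, H, R, K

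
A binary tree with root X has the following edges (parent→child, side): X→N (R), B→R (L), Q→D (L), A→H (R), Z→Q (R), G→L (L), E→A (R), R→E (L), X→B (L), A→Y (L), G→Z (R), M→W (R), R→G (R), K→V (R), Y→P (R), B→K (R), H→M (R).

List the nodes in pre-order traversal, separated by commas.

Pre-order visits the node, then its left subtree, then its right subtree.
Visit X.
At X: go left to B.
  Visit B.
  At B: go left to R.
    Visit R.
    At R: go left to E.
      Visit E.
      At E: no left child.
      At E: go right to A.
        Visit A.
        At A: go left to Y.
          Visit Y.
          At Y: no left child.
          At Y: go right to P.
            P is a leaf — visit P.
        At A: go right to H.
          Visit H.
          At H: no left child.
          At H: go right to M.
            Visit M.
            At M: no left child.
            At M: go right to W.
              W is a leaf — visit W.
    At R: go right to G.
      Visit G.
      At G: go left to L.
        L is a leaf — visit L.
      At G: go right to Z.
        Visit Z.
        At Z: no left child.
        At Z: go right to Q.
          Visit Q.
          At Q: go left to D.
            D is a leaf — visit D.
          At Q: no right child.
  At B: go right to K.
    Visit K.
    At K: no left child.
    At K: go right to V.
      V is a leaf — visit V.
At X: go right to N.
  N is a leaf — visit N.

X, B, R, E, A, Y, P, H, M, W, G, L, Z, Q, D, K, V, N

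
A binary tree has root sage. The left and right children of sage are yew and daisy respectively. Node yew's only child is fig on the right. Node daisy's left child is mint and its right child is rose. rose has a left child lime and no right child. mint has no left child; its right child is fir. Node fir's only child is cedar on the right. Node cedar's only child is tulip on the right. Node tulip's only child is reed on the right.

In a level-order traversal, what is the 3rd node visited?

daisy

Level-order visits nodes level by level from the root, left to right within each level.
Level 0: sage
Level 1: yew, daisy
Level 2: fig, mint, rose
Level 3: fir, lime
Level 4: cedar
Level 5: tulip
Level 6: reed
Full level-order sequence: sage, yew, daisy, fig, mint, rose, fir, lime, cedar, tulip, reed.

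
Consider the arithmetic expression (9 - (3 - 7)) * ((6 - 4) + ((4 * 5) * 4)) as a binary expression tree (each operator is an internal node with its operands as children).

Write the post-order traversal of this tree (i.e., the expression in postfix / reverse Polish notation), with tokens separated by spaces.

Post-order on an expression tree gives postfix notation: for each operator, emit left operand, right operand, then the operator.

9 3 7 - - 6 4 - 4 5 * 4 * + *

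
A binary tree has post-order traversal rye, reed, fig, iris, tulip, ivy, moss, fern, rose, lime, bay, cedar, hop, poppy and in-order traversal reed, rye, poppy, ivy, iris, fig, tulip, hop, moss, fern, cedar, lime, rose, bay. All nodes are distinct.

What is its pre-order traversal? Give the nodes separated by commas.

poppy, reed, rye, hop, ivy, tulip, iris, fig, cedar, fern, moss, bay, lime, rose

The last element of post-order is the root; it splits in-order into left and right subtrees.
Root poppy: left subtree has 2 nodes {reed, rye}, right has 11 {ivy, iris, fig, tulip, hop, moss, fern, cedar, lime, rose, bay}.
  Root reed: left subtree has 0 nodes { }, right has 1 {rye}.
  Root hop: left subtree has 4 nodes {ivy, iris, fig, tulip}, right has 6 {moss, fern, cedar, lime, rose, bay}.
    Root ivy: left subtree has 0 nodes { }, right has 3 {iris, fig, tulip}.
      Root tulip: left subtree has 2 nodes {iris, fig}, right has 0 { }.
        Root iris: left subtree has 0 nodes { }, right has 1 {fig}.
    Root cedar: left subtree has 2 nodes {moss, fern}, right has 3 {lime, rose, bay}.
      Root fern: left subtree has 1 node {moss}, right has 0 { }.
      Root bay: left subtree has 2 nodes {lime, rose}, right has 0 { }.
        Root lime: left subtree has 0 nodes { }, right has 1 {rose}.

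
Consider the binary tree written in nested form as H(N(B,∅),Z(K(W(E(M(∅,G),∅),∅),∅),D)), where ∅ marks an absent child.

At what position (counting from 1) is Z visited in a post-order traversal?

9

Post-order visits the left subtree, then the right subtree, then the node.
At H: go left to N.
  At N: go left to B.
    B is a leaf — visit B.
  At N: no right child.
  Visit N.
At H: go right to Z.
  At Z: go left to K.
    At K: go left to W.
      At W: go left to E.
        At E: go left to M.
          At M: no left child.
          At M: go right to G.
            G is a leaf — visit G.
          Visit M.
        At E: no right child.
        Visit E.
      At W: no right child.
      Visit W.
    At K: no right child.
    Visit K.
  At Z: go right to D.
    D is a leaf — visit D.
  Visit Z.
Visit H.
Full post-order sequence: B, N, G, M, E, W, K, D, Z, H.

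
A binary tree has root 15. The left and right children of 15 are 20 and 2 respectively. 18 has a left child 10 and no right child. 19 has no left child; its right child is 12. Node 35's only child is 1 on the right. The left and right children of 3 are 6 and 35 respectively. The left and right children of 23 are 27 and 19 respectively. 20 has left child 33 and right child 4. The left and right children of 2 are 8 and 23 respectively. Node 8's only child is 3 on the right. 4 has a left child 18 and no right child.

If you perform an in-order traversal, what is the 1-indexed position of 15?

6

In-order visits the left subtree, then the node, then the right subtree.
At 15: go left to 20.
  At 20: go left to 33.
    33 is a leaf — visit 33.
  Visit 20.
  At 20: go right to 4.
    At 4: go left to 18.
      At 18: go left to 10.
        10 is a leaf — visit 10.
      Visit 18.
      At 18: no right child.
    Visit 4.
    At 4: no right child.
Visit 15.
At 15: go right to 2.
  At 2: go left to 8.
    At 8: no left child.
    Visit 8.
    At 8: go right to 3.
      At 3: go left to 6.
        6 is a leaf — visit 6.
      Visit 3.
      At 3: go right to 35.
        At 35: no left child.
        Visit 35.
        At 35: go right to 1.
          1 is a leaf — visit 1.
  Visit 2.
  At 2: go right to 23.
    At 23: go left to 27.
      27 is a leaf — visit 27.
    Visit 23.
    At 23: go right to 19.
      At 19: no left child.
      Visit 19.
      At 19: go right to 12.
        12 is a leaf — visit 12.
Full in-order sequence: 33, 20, 10, 18, 4, 15, 8, 6, 3, 35, 1, 2, 27, 23, 19, 12.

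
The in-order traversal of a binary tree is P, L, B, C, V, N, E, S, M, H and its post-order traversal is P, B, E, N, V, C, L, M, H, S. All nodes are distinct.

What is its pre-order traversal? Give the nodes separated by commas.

S, L, P, C, B, V, N, E, H, M

The last element of post-order is the root; it splits in-order into left and right subtrees.
Root S: left subtree has 7 nodes {P, L, B, C, V, N, E}, right has 2 {M, H}.
  Root L: left subtree has 1 node {P}, right has 5 {B, C, V, N, E}.
    Root C: left subtree has 1 node {B}, right has 3 {V, N, E}.
      Root V: left subtree has 0 nodes { }, right has 2 {N, E}.
        Root N: left subtree has 0 nodes { }, right has 1 {E}.
  Root H: left subtree has 1 node {M}, right has 0 { }.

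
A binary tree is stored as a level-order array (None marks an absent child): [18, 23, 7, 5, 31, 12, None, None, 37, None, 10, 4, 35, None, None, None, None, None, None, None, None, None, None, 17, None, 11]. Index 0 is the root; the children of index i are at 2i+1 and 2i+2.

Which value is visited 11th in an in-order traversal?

35

In-order visits the left subtree, then the node, then the right subtree.
At 18: go left to 23.
  At 23: go left to 5.
    At 5: no left child.
    Visit 5.
    At 5: go right to 37.
      37 is a leaf — visit 37.
  Visit 23.
  At 23: go right to 31.
    At 31: no left child.
    Visit 31.
    At 31: go right to 10.
      10 is a leaf — visit 10.
Visit 18.
At 18: go right to 7.
  At 7: go left to 12.
    At 12: go left to 4.
      At 4: go left to 17.
        17 is a leaf — visit 17.
      Visit 4.
      At 4: no right child.
    Visit 12.
    At 12: go right to 35.
      At 35: go left to 11.
        11 is a leaf — visit 11.
      Visit 35.
      At 35: no right child.
  Visit 7.
  At 7: no right child.
Full in-order sequence: 5, 37, 23, 31, 10, 18, 17, 4, 12, 11, 35, 7.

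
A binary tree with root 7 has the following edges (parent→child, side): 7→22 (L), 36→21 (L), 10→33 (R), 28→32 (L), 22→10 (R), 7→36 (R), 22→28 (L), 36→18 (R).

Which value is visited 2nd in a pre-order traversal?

Pre-order visits the node, then its left subtree, then its right subtree.
Visit 7.
At 7: go left to 22.
  Visit 22.
  At 22: go left to 28.
    Visit 28.
    At 28: go left to 32.
      32 is a leaf — visit 32.
    At 28: no right child.
  At 22: go right to 10.
    Visit 10.
    At 10: no left child.
    At 10: go right to 33.
      33 is a leaf — visit 33.
At 7: go right to 36.
  Visit 36.
  At 36: go left to 21.
    21 is a leaf — visit 21.
  At 36: go right to 18.
    18 is a leaf — visit 18.
Full pre-order sequence: 7, 22, 28, 32, 10, 33, 36, 21, 18.

22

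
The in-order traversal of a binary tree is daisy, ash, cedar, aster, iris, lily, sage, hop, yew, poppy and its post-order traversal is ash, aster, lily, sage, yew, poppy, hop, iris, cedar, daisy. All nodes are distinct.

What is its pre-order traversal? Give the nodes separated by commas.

daisy, cedar, ash, iris, aster, hop, sage, lily, poppy, yew

The last element of post-order is the root; it splits in-order into left and right subtrees.
Root daisy: left subtree has 0 nodes { }, right has 9 {ash, cedar, aster, iris, lily, sage, hop, yew, poppy}.
  Root cedar: left subtree has 1 node {ash}, right has 7 {aster, iris, lily, sage, hop, yew, poppy}.
    Root iris: left subtree has 1 node {aster}, right has 5 {lily, sage, hop, yew, poppy}.
      Root hop: left subtree has 2 nodes {lily, sage}, right has 2 {yew, poppy}.
        Root sage: left subtree has 1 node {lily}, right has 0 { }.
        Root poppy: left subtree has 1 node {yew}, right has 0 { }.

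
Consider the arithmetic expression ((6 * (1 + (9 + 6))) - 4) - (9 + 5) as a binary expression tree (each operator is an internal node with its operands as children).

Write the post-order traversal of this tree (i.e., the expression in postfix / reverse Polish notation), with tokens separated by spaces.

Post-order on an expression tree gives postfix notation: for each operator, emit left operand, right operand, then the operator.

6 1 9 6 + + * 4 - 9 5 + -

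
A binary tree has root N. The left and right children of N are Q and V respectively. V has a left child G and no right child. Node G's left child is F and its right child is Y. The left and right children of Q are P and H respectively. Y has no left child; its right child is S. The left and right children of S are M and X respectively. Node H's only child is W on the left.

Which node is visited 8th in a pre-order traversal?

Pre-order visits the node, then its left subtree, then its right subtree.
Visit N.
At N: go left to Q.
  Visit Q.
  At Q: go left to P.
    P is a leaf — visit P.
  At Q: go right to H.
    Visit H.
    At H: go left to W.
      W is a leaf — visit W.
    At H: no right child.
At N: go right to V.
  Visit V.
  At V: go left to G.
    Visit G.
    At G: go left to F.
      F is a leaf — visit F.
    At G: go right to Y.
      Visit Y.
      At Y: no left child.
      At Y: go right to S.
        Visit S.
        At S: go left to M.
          M is a leaf — visit M.
        At S: go right to X.
          X is a leaf — visit X.
  At V: no right child.
Full pre-order sequence: N, Q, P, H, W, V, G, F, Y, S, M, X.

F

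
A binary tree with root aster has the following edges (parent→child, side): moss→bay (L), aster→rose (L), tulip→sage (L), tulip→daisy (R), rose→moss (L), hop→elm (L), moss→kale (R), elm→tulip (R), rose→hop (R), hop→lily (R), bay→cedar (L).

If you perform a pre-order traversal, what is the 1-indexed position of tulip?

9

Pre-order visits the node, then its left subtree, then its right subtree.
Visit aster.
At aster: go left to rose.
  Visit rose.
  At rose: go left to moss.
    Visit moss.
    At moss: go left to bay.
      Visit bay.
      At bay: go left to cedar.
        cedar is a leaf — visit cedar.
      At bay: no right child.
    At moss: go right to kale.
      kale is a leaf — visit kale.
  At rose: go right to hop.
    Visit hop.
    At hop: go left to elm.
      Visit elm.
      At elm: no left child.
      At elm: go right to tulip.
        Visit tulip.
        At tulip: go left to sage.
          sage is a leaf — visit sage.
        At tulip: go right to daisy.
          daisy is a leaf — visit daisy.
    At hop: go right to lily.
      lily is a leaf — visit lily.
At aster: no right child.
Full pre-order sequence: aster, rose, moss, bay, cedar, kale, hop, elm, tulip, sage, daisy, lily.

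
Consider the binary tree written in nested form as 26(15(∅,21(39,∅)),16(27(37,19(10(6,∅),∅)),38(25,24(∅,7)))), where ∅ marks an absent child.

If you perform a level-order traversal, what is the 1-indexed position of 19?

Level-order visits nodes level by level from the root, left to right within each level.
Level 0: 26
Level 1: 15, 16
Level 2: 21, 27, 38
Level 3: 39, 37, 19, 25, 24
Level 4: 10, 7
Level 5: 6
Full level-order sequence: 26, 15, 16, 21, 27, 38, 39, 37, 19, 25, 24, 10, 7, 6.

9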